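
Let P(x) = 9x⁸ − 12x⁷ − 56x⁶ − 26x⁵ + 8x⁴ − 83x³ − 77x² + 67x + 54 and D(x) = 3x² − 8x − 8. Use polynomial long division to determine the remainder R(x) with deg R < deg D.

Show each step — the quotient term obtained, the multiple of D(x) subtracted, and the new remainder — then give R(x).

Step 1: lead(9x⁸ − 12x⁷ − 56x⁶ − 26x⁵ + 8x⁴ − 83x³ − 77x² + 67x + 54) ÷ lead(D) = 9x⁸ ÷ 3x² = 3x⁶. Subtract (3x⁶)·D = 9x⁸ − 24x⁷ − 24x⁶. Remainder: 12x⁷ − 32x⁶ − 26x⁵ + 8x⁴ − 83x³ − 77x² + 67x + 54.
Step 2: lead(12x⁷ − 32x⁶ − 26x⁵ + 8x⁴ − 83x³ − 77x² + 67x + 54) ÷ lead(D) = 12x⁷ ÷ 3x² = 4x⁵. Subtract (4x⁵)·D = 12x⁷ − 32x⁶ − 32x⁵. Remainder: 6x⁵ + 8x⁴ − 83x³ − 77x² + 67x + 54.
Step 3: lead(6x⁵ + 8x⁴ − 83x³ − 77x² + 67x + 54) ÷ lead(D) = 6x⁵ ÷ 3x² = 2x³. Subtract (2x³)·D = 6x⁵ − 16x⁴ − 16x³. Remainder: 24x⁴ − 67x³ − 77x² + 67x + 54.
Step 4: lead(24x⁴ − 67x³ − 77x² + 67x + 54) ÷ lead(D) = 24x⁴ ÷ 3x² = 8x². Subtract (8x²)·D = 24x⁴ − 64x³ − 64x². Remainder: −3x³ − 13x² + 67x + 54.
Step 5: lead(−3x³ − 13x² + 67x + 54) ÷ lead(D) = −3x³ ÷ 3x² = −x. Subtract (−x)·D = −3x³ + 8x² + 8x. Remainder: −21x² + 59x + 54.
Step 6: lead(−21x² + 59x + 54) ÷ lead(D) = −21x² ÷ 3x² = −7. Subtract (−7)·D = −21x² + 56x + 56. Remainder: 3x − 2.

R(x) = 3x − 2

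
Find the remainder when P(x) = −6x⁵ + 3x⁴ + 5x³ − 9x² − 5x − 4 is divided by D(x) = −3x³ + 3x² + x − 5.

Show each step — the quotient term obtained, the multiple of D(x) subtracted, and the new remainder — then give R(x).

R(x) = −4

Step 1: lead(−6x⁵ + 3x⁴ + 5x³ − 9x² − 5x − 4) ÷ lead(D) = −6x⁵ ÷ −3x³ = 2x². Subtract (2x²)·D = −6x⁵ + 6x⁴ + 2x³ − 10x². Remainder: −3x⁴ + 3x³ + x² − 5x − 4.
Step 2: lead(−3x⁴ + 3x³ + x² − 5x − 4) ÷ lead(D) = −3x⁴ ÷ −3x³ = x. Subtract (x)·D = −3x⁴ + 3x³ + x² − 5x. Remainder: −4.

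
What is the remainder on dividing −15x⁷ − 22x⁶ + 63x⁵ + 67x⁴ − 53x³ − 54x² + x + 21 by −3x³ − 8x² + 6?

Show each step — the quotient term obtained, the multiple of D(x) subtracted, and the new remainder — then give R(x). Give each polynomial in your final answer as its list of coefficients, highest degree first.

R = [-5, 3]

Step 1: lead(−15x⁷ − 22x⁶ + 63x⁵ + 67x⁴ − 53x³ − 54x² + x + 21) ÷ lead(D) = −15x⁷ ÷ −3x³ = 5x⁴. Subtract (5x⁴)·D = −15x⁷ − 40x⁶ + 30x⁴. Remainder: 18x⁶ + 63x⁵ + 37x⁴ − 53x³ − 54x² + x + 21.
Step 2: lead(18x⁶ + 63x⁵ + 37x⁴ − 53x³ − 54x² + x + 21) ÷ lead(D) = 18x⁶ ÷ −3x³ = −6x³. Subtract (−6x³)·D = 18x⁶ + 48x⁵ − 36x³. Remainder: 15x⁵ + 37x⁴ − 17x³ − 54x² + x + 21.
Step 3: lead(15x⁵ + 37x⁴ − 17x³ − 54x² + x + 21) ÷ lead(D) = 15x⁵ ÷ −3x³ = −5x². Subtract (−5x²)·D = 15x⁵ + 40x⁴ − 30x². Remainder: −3x⁴ − 17x³ − 24x² + x + 21.
Step 4: lead(−3x⁴ − 17x³ − 24x² + x + 21) ÷ lead(D) = −3x⁴ ÷ −3x³ = x. Subtract (x)·D = −3x⁴ − 8x³ + 6x. Remainder: −9x³ − 24x² − 5x + 21.
Step 5: lead(−9x³ − 24x² − 5x + 21) ÷ lead(D) = −9x³ ÷ −3x³ = 3. Subtract (3)·D = −9x³ − 24x² + 18. Remainder: −5x + 3.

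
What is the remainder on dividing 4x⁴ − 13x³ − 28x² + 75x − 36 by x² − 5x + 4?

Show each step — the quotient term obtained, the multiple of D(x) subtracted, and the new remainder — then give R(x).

R(x) = 2x

Step 1: lead(4x⁴ − 13x³ − 28x² + 75x − 36) ÷ lead(D) = 4x⁴ ÷ x² = 4x². Subtract (4x²)·D = 4x⁴ − 20x³ + 16x². Remainder: 7x³ − 44x² + 75x − 36.
Step 2: lead(7x³ − 44x² + 75x − 36) ÷ lead(D) = 7x³ ÷ x² = 7x. Subtract (7x)·D = 7x³ − 35x² + 28x. Remainder: −9x² + 47x − 36.
Step 3: lead(−9x² + 47x − 36) ÷ lead(D) = −9x² ÷ x² = −9. Subtract (−9)·D = −9x² + 45x − 36. Remainder: 2x.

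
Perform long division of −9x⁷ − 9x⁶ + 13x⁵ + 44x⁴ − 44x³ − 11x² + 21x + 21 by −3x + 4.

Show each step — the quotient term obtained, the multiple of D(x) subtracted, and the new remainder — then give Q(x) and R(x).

Q(x) = 3x⁶ + 7x⁵ + 5x⁴ − 8x³ + 4x² + 9x + 5; R(x) = 1

Step 1: lead(−9x⁷ − 9x⁶ + 13x⁵ + 44x⁴ − 44x³ − 11x² + 21x + 21) ÷ lead(D) = −9x⁷ ÷ −3x = 3x⁶. Subtract (3x⁶)·D = −9x⁷ + 12x⁶. Remainder: −21x⁶ + 13x⁵ + 44x⁴ − 44x³ − 11x² + 21x + 21.
Step 2: lead(−21x⁶ + 13x⁵ + 44x⁴ − 44x³ − 11x² + 21x + 21) ÷ lead(D) = −21x⁶ ÷ −3x = 7x⁵. Subtract (7x⁵)·D = −21x⁶ + 28x⁵. Remainder: −15x⁵ + 44x⁴ − 44x³ − 11x² + 21x + 21.
Step 3: lead(−15x⁵ + 44x⁴ − 44x³ − 11x² + 21x + 21) ÷ lead(D) = −15x⁵ ÷ −3x = 5x⁴. Subtract (5x⁴)·D = −15x⁵ + 20x⁴. Remainder: 24x⁴ − 44x³ − 11x² + 21x + 21.
Step 4: lead(24x⁴ − 44x³ − 11x² + 21x + 21) ÷ lead(D) = 24x⁴ ÷ −3x = −8x³. Subtract (−8x³)·D = 24x⁴ − 32x³. Remainder: −12x³ − 11x² + 21x + 21.
Step 5: lead(−12x³ − 11x² + 21x + 21) ÷ lead(D) = −12x³ ÷ −3x = 4x². Subtract (4x²)·D = −12x³ + 16x². Remainder: −27x² + 21x + 21.
Step 6: lead(−27x² + 21x + 21) ÷ lead(D) = −27x² ÷ −3x = 9x. Subtract (9x)·D = −27x² + 36x. Remainder: −15x + 21.
Step 7: lead(−15x + 21) ÷ lead(D) = −15x ÷ −3x = 5. Subtract (5)·D = −15x + 20. Remainder: 1.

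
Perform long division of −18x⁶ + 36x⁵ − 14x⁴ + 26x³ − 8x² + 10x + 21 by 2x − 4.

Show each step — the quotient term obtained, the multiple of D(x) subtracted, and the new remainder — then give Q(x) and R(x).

Q(x) = −9x⁵ − 7x³ − x² − 6x − 7; R(x) = −7

Step 1: lead(−18x⁶ + 36x⁵ − 14x⁴ + 26x³ − 8x² + 10x + 21) ÷ lead(D) = −18x⁶ ÷ 2x = −9x⁵. Subtract (−9x⁵)·D = −18x⁶ + 36x⁵. Remainder: −14x⁴ + 26x³ − 8x² + 10x + 21.
Step 2: lead(−14x⁴ + 26x³ − 8x² + 10x + 21) ÷ lead(D) = −14x⁴ ÷ 2x = −7x³. Subtract (−7x³)·D = −14x⁴ + 28x³. Remainder: −2x³ − 8x² + 10x + 21.
Step 3: lead(−2x³ − 8x² + 10x + 21) ÷ lead(D) = −2x³ ÷ 2x = −x². Subtract (−x²)·D = −2x³ + 4x². Remainder: −12x² + 10x + 21.
Step 4: lead(−12x² + 10x + 21) ÷ lead(D) = −12x² ÷ 2x = −6x. Subtract (−6x)·D = −12x² + 24x. Remainder: −14x + 21.
Step 5: lead(−14x + 21) ÷ lead(D) = −14x ÷ 2x = −7. Subtract (−7)·D = −14x + 28. Remainder: −7.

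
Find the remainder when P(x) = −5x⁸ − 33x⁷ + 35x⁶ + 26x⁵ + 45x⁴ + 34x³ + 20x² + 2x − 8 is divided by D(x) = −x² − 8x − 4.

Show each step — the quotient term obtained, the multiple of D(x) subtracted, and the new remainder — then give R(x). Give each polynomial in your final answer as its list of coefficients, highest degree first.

Step 1: lead(−5x⁸ − 33x⁷ + 35x⁶ + 26x⁵ + 45x⁴ + 34x³ + 20x² + 2x − 8) ÷ lead(D) = −5x⁸ ÷ −x² = 5x⁶. Subtract (5x⁶)·D = −5x⁸ − 40x⁷ − 20x⁶. Remainder: 7x⁷ + 55x⁶ + 26x⁵ + 45x⁴ + 34x³ + 20x² + 2x − 8.
Step 2: lead(7x⁷ + 55x⁶ + 26x⁵ + 45x⁴ + 34x³ + 20x² + 2x − 8) ÷ lead(D) = 7x⁷ ÷ −x² = −7x⁵. Subtract (−7x⁵)·D = 7x⁷ + 56x⁶ + 28x⁵. Remainder: −x⁶ − 2x⁵ + 45x⁴ + 34x³ + 20x² + 2x − 8.
Step 3: lead(−x⁶ − 2x⁵ + 45x⁴ + 34x³ + 20x² + 2x − 8) ÷ lead(D) = −x⁶ ÷ −x² = x⁴. Subtract (x⁴)·D = −x⁶ − 8x⁵ − 4x⁴. Remainder: 6x⁵ + 49x⁴ + 34x³ + 20x² + 2x − 8.
Step 4: lead(6x⁵ + 49x⁴ + 34x³ + 20x² + 2x − 8) ÷ lead(D) = 6x⁵ ÷ −x² = −6x³. Subtract (−6x³)·D = 6x⁵ + 48x⁴ + 24x³. Remainder: x⁴ + 10x³ + 20x² + 2x − 8.
Step 5: lead(x⁴ + 10x³ + 20x² + 2x − 8) ÷ lead(D) = x⁴ ÷ −x² = −x². Subtract (−x²)·D = x⁴ + 8x³ + 4x². Remainder: 2x³ + 16x² + 2x − 8.
Step 6: lead(2x³ + 16x² + 2x − 8) ÷ lead(D) = 2x³ ÷ −x² = −2x. Subtract (−2x)·D = 2x³ + 16x² + 8x. Remainder: −6x − 8.

R = [-6, -8]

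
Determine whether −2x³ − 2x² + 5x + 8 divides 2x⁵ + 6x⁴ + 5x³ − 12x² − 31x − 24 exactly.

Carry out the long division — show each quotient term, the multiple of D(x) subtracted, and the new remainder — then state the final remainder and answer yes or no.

Step 1: lead(2x⁵ + 6x⁴ + 5x³ − 12x² − 31x − 24) ÷ lead(D) = 2x⁵ ÷ −2x³ = −x². Subtract (−x²)·D = 2x⁵ + 2x⁴ − 5x³ − 8x². Remainder: 4x⁴ + 10x³ − 4x² − 31x − 24.
Step 2: lead(4x⁴ + 10x³ − 4x² − 31x − 24) ÷ lead(D) = 4x⁴ ÷ −2x³ = −2x. Subtract (−2x)·D = 4x⁴ + 4x³ − 10x² − 16x. Remainder: 6x³ + 6x² − 15x − 24.
Step 3: lead(6x³ + 6x² − 15x − 24) ÷ lead(D) = 6x³ ÷ −2x³ = −3. Subtract (−3)·D = 6x³ + 6x² − 15x − 24. Remainder: 0.

R(x) = 0, so D(x) is a factor of P(x). yes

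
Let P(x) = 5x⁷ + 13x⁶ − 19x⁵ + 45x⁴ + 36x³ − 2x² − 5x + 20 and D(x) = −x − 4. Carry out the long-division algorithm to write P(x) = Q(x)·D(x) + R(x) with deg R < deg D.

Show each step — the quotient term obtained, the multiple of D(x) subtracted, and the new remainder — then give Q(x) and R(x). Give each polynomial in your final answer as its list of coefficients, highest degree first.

Q = [-5, 7, -9, -9, 0, 2, -3]; R = [8]

Step 1: lead(5x⁷ + 13x⁶ − 19x⁵ + 45x⁴ + 36x³ − 2x² − 5x + 20) ÷ lead(D) = 5x⁷ ÷ −x = −5x⁶. Subtract (−5x⁶)·D = 5x⁷ + 20x⁶. Remainder: −7x⁶ − 19x⁵ + 45x⁴ + 36x³ − 2x² − 5x + 20.
Step 2: lead(−7x⁶ − 19x⁵ + 45x⁴ + 36x³ − 2x² − 5x + 20) ÷ lead(D) = −7x⁶ ÷ −x = 7x⁵. Subtract (7x⁵)·D = −7x⁶ − 28x⁵. Remainder: 9x⁵ + 45x⁴ + 36x³ − 2x² − 5x + 20.
Step 3: lead(9x⁵ + 45x⁴ + 36x³ − 2x² − 5x + 20) ÷ lead(D) = 9x⁵ ÷ −x = −9x⁴. Subtract (−9x⁴)·D = 9x⁵ + 36x⁴. Remainder: 9x⁴ + 36x³ − 2x² − 5x + 20.
Step 4: lead(9x⁴ + 36x³ − 2x² − 5x + 20) ÷ lead(D) = 9x⁴ ÷ −x = −9x³. Subtract (−9x³)·D = 9x⁴ + 36x³. Remainder: −2x² − 5x + 20.
Step 5: lead(−2x² − 5x + 20) ÷ lead(D) = −2x² ÷ −x = 2x. Subtract (2x)·D = −2x² − 8x. Remainder: 3x + 20.
Step 6: lead(3x + 20) ÷ lead(D) = 3x ÷ −x = −3. Subtract (−3)·D = 3x + 12. Remainder: 8.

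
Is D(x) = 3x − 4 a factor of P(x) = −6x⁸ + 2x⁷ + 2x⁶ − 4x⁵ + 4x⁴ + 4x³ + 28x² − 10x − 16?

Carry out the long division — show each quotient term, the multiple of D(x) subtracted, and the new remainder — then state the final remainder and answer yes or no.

Step 1: lead(−6x⁸ + 2x⁷ + 2x⁶ − 4x⁵ + 4x⁴ + 4x³ + 28x² − 10x − 16) ÷ lead(D) = −6x⁸ ÷ 3x = −2x⁷. Subtract (−2x⁷)·D = −6x⁸ + 8x⁷. Remainder: −6x⁷ + 2x⁶ − 4x⁵ + 4x⁴ + 4x³ + 28x² − 10x − 16.
Step 2: lead(−6x⁷ + 2x⁶ − 4x⁵ + 4x⁴ + 4x³ + 28x² − 10x − 16) ÷ lead(D) = −6x⁷ ÷ 3x = −2x⁶. Subtract (−2x⁶)·D = −6x⁷ + 8x⁶. Remainder: −6x⁶ − 4x⁵ + 4x⁴ + 4x³ + 28x² − 10x − 16.
Step 3: lead(−6x⁶ − 4x⁵ + 4x⁴ + 4x³ + 28x² − 10x − 16) ÷ lead(D) = −6x⁶ ÷ 3x = −2x⁵. Subtract (−2x⁵)·D = −6x⁶ + 8x⁵. Remainder: −12x⁵ + 4x⁴ + 4x³ + 28x² − 10x − 16.
Step 4: lead(−12x⁵ + 4x⁴ + 4x³ + 28x² − 10x − 16) ÷ lead(D) = −12x⁵ ÷ 3x = −4x⁴. Subtract (−4x⁴)·D = −12x⁵ + 16x⁴. Remainder: −12x⁴ + 4x³ + 28x² − 10x − 16.
Step 5: lead(−12x⁴ + 4x³ + 28x² − 10x − 16) ÷ lead(D) = −12x⁴ ÷ 3x = −4x³. Subtract (−4x³)·D = −12x⁴ + 16x³. Remainder: −12x³ + 28x² − 10x − 16.
Step 6: lead(−12x³ + 28x² − 10x − 16) ÷ lead(D) = −12x³ ÷ 3x = −4x². Subtract (−4x²)·D = −12x³ + 16x². Remainder: 12x² − 10x − 16.
Step 7: lead(12x² − 10x − 16) ÷ lead(D) = 12x² ÷ 3x = 4x. Subtract (4x)·D = 12x² − 16x. Remainder: 6x − 16.
Step 8: lead(6x − 16) ÷ lead(D) = 6x ÷ 3x = 2. Subtract (2)·D = 6x − 8. Remainder: −8.

R(x) = −8, so D(x) is not a factor of P(x). no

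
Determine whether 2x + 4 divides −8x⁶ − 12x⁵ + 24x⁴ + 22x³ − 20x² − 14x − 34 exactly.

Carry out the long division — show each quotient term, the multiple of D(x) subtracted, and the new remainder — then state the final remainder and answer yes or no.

Step 1: lead(−8x⁶ − 12x⁵ + 24x⁴ + 22x³ − 20x² − 14x − 34) ÷ lead(D) = −8x⁶ ÷ 2x = −4x⁵. Subtract (−4x⁵)·D = −8x⁶ − 16x⁵. Remainder: 4x⁵ + 24x⁴ + 22x³ − 20x² − 14x − 34.
Step 2: lead(4x⁵ + 24x⁴ + 22x³ − 20x² − 14x − 34) ÷ lead(D) = 4x⁵ ÷ 2x = 2x⁴. Subtract (2x⁴)·D = 4x⁵ + 8x⁴. Remainder: 16x⁴ + 22x³ − 20x² − 14x − 34.
Step 3: lead(16x⁴ + 22x³ − 20x² − 14x − 34) ÷ lead(D) = 16x⁴ ÷ 2x = 8x³. Subtract (8x³)·D = 16x⁴ + 32x³. Remainder: −10x³ − 20x² − 14x − 34.
Step 4: lead(−10x³ − 20x² − 14x − 34) ÷ lead(D) = −10x³ ÷ 2x = −5x². Subtract (−5x²)·D = −10x³ − 20x². Remainder: −14x − 34.
Step 5: lead(−14x − 34) ÷ lead(D) = −14x ÷ 2x = −7. Subtract (−7)·D = −14x − 28. Remainder: −6.

R(x) = −6, so D(x) is not a factor of P(x). no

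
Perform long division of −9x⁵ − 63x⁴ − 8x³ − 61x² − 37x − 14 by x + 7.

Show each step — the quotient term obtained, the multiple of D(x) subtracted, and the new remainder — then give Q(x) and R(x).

Step 1: lead(−9x⁵ − 63x⁴ − 8x³ − 61x² − 37x − 14) ÷ lead(D) = −9x⁵ ÷ x = −9x⁴. Subtract (−9x⁴)·D = −9x⁵ − 63x⁴. Remainder: −8x³ − 61x² − 37x − 14.
Step 2: lead(−8x³ − 61x² − 37x − 14) ÷ lead(D) = −8x³ ÷ x = −8x². Subtract (−8x²)·D = −8x³ − 56x². Remainder: −5x² − 37x − 14.
Step 3: lead(−5x² − 37x − 14) ÷ lead(D) = −5x² ÷ x = −5x. Subtract (−5x)·D = −5x² − 35x. Remainder: −2x − 14.
Step 4: lead(−2x − 14) ÷ lead(D) = −2x ÷ x = −2. Subtract (−2)·D = −2x − 14. Remainder: 0.

Q(x) = −9x⁴ − 8x² − 5x − 2; R(x) = 0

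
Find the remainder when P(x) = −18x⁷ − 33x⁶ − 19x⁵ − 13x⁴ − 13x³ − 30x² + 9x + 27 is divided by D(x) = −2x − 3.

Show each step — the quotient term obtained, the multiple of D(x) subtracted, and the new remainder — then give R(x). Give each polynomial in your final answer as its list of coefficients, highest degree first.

R = [0]

Step 1: lead(−18x⁷ − 33x⁶ − 19x⁵ − 13x⁴ − 13x³ − 30x² + 9x + 27) ÷ lead(D) = −18x⁷ ÷ −2x = 9x⁶. Subtract (9x⁶)·D = −18x⁷ − 27x⁶. Remainder: −6x⁶ − 19x⁵ − 13x⁴ − 13x³ − 30x² + 9x + 27.
Step 2: lead(−6x⁶ − 19x⁵ − 13x⁴ − 13x³ − 30x² + 9x + 27) ÷ lead(D) = −6x⁶ ÷ −2x = 3x⁵. Subtract (3x⁵)·D = −6x⁶ − 9x⁵. Remainder: −10x⁵ − 13x⁴ − 13x³ − 30x² + 9x + 27.
Step 3: lead(−10x⁵ − 13x⁴ − 13x³ − 30x² + 9x + 27) ÷ lead(D) = −10x⁵ ÷ −2x = 5x⁴. Subtract (5x⁴)·D = −10x⁵ − 15x⁴. Remainder: 2x⁴ − 13x³ − 30x² + 9x + 27.
Step 4: lead(2x⁴ − 13x³ − 30x² + 9x + 27) ÷ lead(D) = 2x⁴ ÷ −2x = −x³. Subtract (−x³)·D = 2x⁴ + 3x³. Remainder: −16x³ − 30x² + 9x + 27.
Step 5: lead(−16x³ − 30x² + 9x + 27) ÷ lead(D) = −16x³ ÷ −2x = 8x². Subtract (8x²)·D = −16x³ − 24x². Remainder: −6x² + 9x + 27.
Step 6: lead(−6x² + 9x + 27) ÷ lead(D) = −6x² ÷ −2x = 3x. Subtract (3x)·D = −6x² − 9x. Remainder: 18x + 27.
Step 7: lead(18x + 27) ÷ lead(D) = 18x ÷ −2x = −9. Subtract (−9)·D = 18x + 27. Remainder: 0.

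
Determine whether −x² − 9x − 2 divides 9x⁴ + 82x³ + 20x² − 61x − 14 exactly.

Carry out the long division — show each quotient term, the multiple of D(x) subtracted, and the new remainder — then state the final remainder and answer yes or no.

Step 1: lead(9x⁴ + 82x³ + 20x² − 61x − 14) ÷ lead(D) = 9x⁴ ÷ −x² = −9x². Subtract (−9x²)·D = 9x⁴ + 81x³ + 18x². Remainder: x³ + 2x² − 61x − 14.
Step 2: lead(x³ + 2x² − 61x − 14) ÷ lead(D) = x³ ÷ −x² = −x. Subtract (−x)·D = x³ + 9x² + 2x. Remainder: −7x² − 63x − 14.
Step 3: lead(−7x² − 63x − 14) ÷ lead(D) = −7x² ÷ −x² = 7. Subtract (7)·D = −7x² − 63x − 14. Remainder: 0.

R(x) = 0, so D(x) is a factor of P(x). yes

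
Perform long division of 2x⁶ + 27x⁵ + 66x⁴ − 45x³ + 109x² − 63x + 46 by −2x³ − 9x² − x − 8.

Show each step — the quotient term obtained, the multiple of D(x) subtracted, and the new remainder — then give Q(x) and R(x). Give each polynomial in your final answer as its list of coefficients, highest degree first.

Step 1: lead(2x⁶ + 27x⁵ + 66x⁴ − 45x³ + 109x² − 63x + 46) ÷ lead(D) = 2x⁶ ÷ −2x³ = −x³. Subtract (−x³)·D = 2x⁶ + 9x⁵ + x⁴ + 8x³. Remainder: 18x⁵ + 65x⁴ − 53x³ + 109x² − 63x + 46.
Step 2: lead(18x⁵ + 65x⁴ − 53x³ + 109x² − 63x + 46) ÷ lead(D) = 18x⁵ ÷ −2x³ = −9x². Subtract (−9x²)·D = 18x⁵ + 81x⁴ + 9x³ + 72x². Remainder: −16x⁴ − 62x³ + 37x² − 63x + 46.
Step 3: lead(−16x⁴ − 62x³ + 37x² − 63x + 46) ÷ lead(D) = −16x⁴ ÷ −2x³ = 8x. Subtract (8x)·D = −16x⁴ − 72x³ − 8x² − 64x. Remainder: 10x³ + 45x² + x + 46.
Step 4: lead(10x³ + 45x² + x + 46) ÷ lead(D) = 10x³ ÷ −2x³ = −5. Subtract (−5)·D = 10x³ + 45x² + 5x + 40. Remainder: −4x + 6.

Q = [-1, -9, 8, -5]; R = [-4, 6]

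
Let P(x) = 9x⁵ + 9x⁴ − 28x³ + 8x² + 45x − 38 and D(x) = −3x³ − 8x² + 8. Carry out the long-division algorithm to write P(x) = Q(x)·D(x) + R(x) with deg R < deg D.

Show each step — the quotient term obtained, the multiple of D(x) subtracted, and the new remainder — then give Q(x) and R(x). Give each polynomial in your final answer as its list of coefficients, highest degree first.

Step 1: lead(9x⁵ + 9x⁴ − 28x³ + 8x² + 45x − 38) ÷ lead(D) = 9x⁵ ÷ −3x³ = −3x². Subtract (−3x²)·D = 9x⁵ + 24x⁴ − 24x². Remainder: −15x⁴ − 28x³ + 32x² + 45x − 38.
Step 2: lead(−15x⁴ − 28x³ + 32x² + 45x − 38) ÷ lead(D) = −15x⁴ ÷ −3x³ = 5x. Subtract (5x)·D = −15x⁴ − 40x³ + 40x. Remainder: 12x³ + 32x² + 5x − 38.
Step 3: lead(12x³ + 32x² + 5x − 38) ÷ lead(D) = 12x³ ÷ −3x³ = −4. Subtract (−4)·D = 12x³ + 32x² − 32. Remainder: 5x − 6.

Q = [-3, 5, -4]; R = [5, -6]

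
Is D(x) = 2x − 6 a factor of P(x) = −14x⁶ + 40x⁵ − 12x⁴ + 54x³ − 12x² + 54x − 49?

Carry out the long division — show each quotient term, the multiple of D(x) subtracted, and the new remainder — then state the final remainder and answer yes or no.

Step 1: lead(−14x⁶ + 40x⁵ − 12x⁴ + 54x³ − 12x² + 54x − 49) ÷ lead(D) = −14x⁶ ÷ 2x = −7x⁵. Subtract (−7x⁵)·D = −14x⁶ + 42x⁵. Remainder: −2x⁵ − 12x⁴ + 54x³ − 12x² + 54x − 49.
Step 2: lead(−2x⁵ − 12x⁴ + 54x³ − 12x² + 54x − 49) ÷ lead(D) = −2x⁵ ÷ 2x = −x⁴. Subtract (−x⁴)·D = −2x⁵ + 6x⁴. Remainder: −18x⁴ + 54x³ − 12x² + 54x − 49.
Step 3: lead(−18x⁴ + 54x³ − 12x² + 54x − 49) ÷ lead(D) = −18x⁴ ÷ 2x = −9x³. Subtract (−9x³)·D = −18x⁴ + 54x³. Remainder: −12x² + 54x − 49.
Step 4: lead(−12x² + 54x − 49) ÷ lead(D) = −12x² ÷ 2x = −6x. Subtract (−6x)·D = −12x² + 36x. Remainder: 18x − 49.
Step 5: lead(18x − 49) ÷ lead(D) = 18x ÷ 2x = 9. Subtract (9)·D = 18x − 54. Remainder: 5.

R(x) = 5, so D(x) is not a factor of P(x). no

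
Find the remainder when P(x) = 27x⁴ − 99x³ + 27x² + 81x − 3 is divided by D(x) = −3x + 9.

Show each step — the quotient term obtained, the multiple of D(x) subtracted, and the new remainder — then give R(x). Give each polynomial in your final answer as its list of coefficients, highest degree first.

R = [-3]

Step 1: lead(27x⁴ − 99x³ + 27x² + 81x − 3) ÷ lead(D) = 27x⁴ ÷ −3x = −9x³. Subtract (−9x³)·D = 27x⁴ − 81x³. Remainder: −18x³ + 27x² + 81x − 3.
Step 2: lead(−18x³ + 27x² + 81x − 3) ÷ lead(D) = −18x³ ÷ −3x = 6x². Subtract (6x²)·D = −18x³ + 54x². Remainder: −27x² + 81x − 3.
Step 3: lead(−27x² + 81x − 3) ÷ lead(D) = −27x² ÷ −3x = 9x. Subtract (9x)·D = −27x² + 81x. Remainder: −3.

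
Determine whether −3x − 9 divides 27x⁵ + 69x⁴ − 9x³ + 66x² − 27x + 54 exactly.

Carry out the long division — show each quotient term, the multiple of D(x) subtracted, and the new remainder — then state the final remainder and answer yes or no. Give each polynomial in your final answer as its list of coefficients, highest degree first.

Step 1: lead(27x⁵ + 69x⁴ − 9x³ + 66x² − 27x + 54) ÷ lead(D) = 27x⁵ ÷ −3x = −9x⁴. Subtract (−9x⁴)·D = 27x⁵ + 81x⁴. Remainder: −12x⁴ − 9x³ + 66x² − 27x + 54.
Step 2: lead(−12x⁴ − 9x³ + 66x² − 27x + 54) ÷ lead(D) = −12x⁴ ÷ −3x = 4x³. Subtract (4x³)·D = −12x⁴ − 36x³. Remainder: 27x³ + 66x² − 27x + 54.
Step 3: lead(27x³ + 66x² − 27x + 54) ÷ lead(D) = 27x³ ÷ −3x = −9x². Subtract (−9x²)·D = 27x³ + 81x². Remainder: −15x² − 27x + 54.
Step 4: lead(−15x² − 27x + 54) ÷ lead(D) = −15x² ÷ −3x = 5x. Subtract (5x)·D = −15x² − 45x. Remainder: 18x + 54.
Step 5: lead(18x + 54) ÷ lead(D) = 18x ÷ −3x = −6. Subtract (−6)·D = 18x + 54. Remainder: 0.

R = [0], so D(x) is a factor of P(x). yes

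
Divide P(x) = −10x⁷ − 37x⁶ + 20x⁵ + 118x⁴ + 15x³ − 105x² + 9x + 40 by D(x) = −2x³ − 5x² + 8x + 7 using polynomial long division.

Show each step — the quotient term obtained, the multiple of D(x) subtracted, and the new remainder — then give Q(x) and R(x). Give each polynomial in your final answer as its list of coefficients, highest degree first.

Step 1: lead(−10x⁷ − 37x⁶ + 20x⁵ + 118x⁴ + 15x³ − 105x² + 9x + 40) ÷ lead(D) = −10x⁷ ÷ −2x³ = 5x⁴. Subtract (5x⁴)·D = −10x⁷ − 25x⁶ + 40x⁵ + 35x⁴. Remainder: −12x⁶ − 20x⁵ + 83x⁴ + 15x³ − 105x² + 9x + 40.
Step 2: lead(−12x⁶ − 20x⁵ + 83x⁴ + 15x³ − 105x² + 9x + 40) ÷ lead(D) = −12x⁶ ÷ −2x³ = 6x³. Subtract (6x³)·D = −12x⁶ − 30x⁵ + 48x⁴ + 42x³. Remainder: 10x⁵ + 35x⁴ − 27x³ − 105x² + 9x + 40.
Step 3: lead(10x⁵ + 35x⁴ − 27x³ − 105x² + 9x + 40) ÷ lead(D) = 10x⁵ ÷ −2x³ = −5x². Subtract (−5x²)·D = 10x⁵ + 25x⁴ − 40x³ − 35x². Remainder: 10x⁴ + 13x³ − 70x² + 9x + 40.
Step 4: lead(10x⁴ + 13x³ − 70x² + 9x + 40) ÷ lead(D) = 10x⁴ ÷ −2x³ = −5x. Subtract (−5x)·D = 10x⁴ + 25x³ − 40x² − 35x. Remainder: −12x³ − 30x² + 44x + 40.
Step 5: lead(−12x³ − 30x² + 44x + 40) ÷ lead(D) = −12x³ ÷ −2x³ = 6. Subtract (6)·D = −12x³ − 30x² + 48x + 42. Remainder: −4x − 2.

Q = [5, 6, -5, -5, 6]; R = [-4, -2]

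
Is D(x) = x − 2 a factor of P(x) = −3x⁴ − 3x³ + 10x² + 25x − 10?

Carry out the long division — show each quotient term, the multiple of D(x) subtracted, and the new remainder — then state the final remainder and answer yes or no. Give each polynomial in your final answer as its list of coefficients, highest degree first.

Step 1: lead(−3x⁴ − 3x³ + 10x² + 25x − 10) ÷ lead(D) = −3x⁴ ÷ x = −3x³. Subtract (−3x³)·D = −3x⁴ + 6x³. Remainder: −9x³ + 10x² + 25x − 10.
Step 2: lead(−9x³ + 10x² + 25x − 10) ÷ lead(D) = −9x³ ÷ x = −9x². Subtract (−9x²)·D = −9x³ + 18x². Remainder: −8x² + 25x − 10.
Step 3: lead(−8x² + 25x − 10) ÷ lead(D) = −8x² ÷ x = −8x. Subtract (−8x)·D = −8x² + 16x. Remainder: 9x − 10.
Step 4: lead(9x − 10) ÷ lead(D) = 9x ÷ x = 9. Subtract (9)·D = 9x − 18. Remainder: 8.

R = [8], so D(x) is not a factor of P(x). no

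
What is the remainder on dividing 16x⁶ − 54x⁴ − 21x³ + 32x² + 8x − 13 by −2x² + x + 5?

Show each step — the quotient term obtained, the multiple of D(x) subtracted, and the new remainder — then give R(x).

Step 1: lead(16x⁶ − 54x⁴ − 21x³ + 32x² + 8x − 13) ÷ lead(D) = 16x⁶ ÷ −2x² = −8x⁴. Subtract (−8x⁴)·D = 16x⁶ − 8x⁵ − 40x⁴. Remainder: 8x⁵ − 14x⁴ − 21x³ + 32x² + 8x − 13.
Step 2: lead(8x⁵ − 14x⁴ − 21x³ + 32x² + 8x − 13) ÷ lead(D) = 8x⁵ ÷ −2x² = −4x³. Subtract (−4x³)·D = 8x⁵ − 4x⁴ − 20x³. Remainder: −10x⁴ − x³ + 32x² + 8x − 13.
Step 3: lead(−10x⁴ − x³ + 32x² + 8x − 13) ÷ lead(D) = −10x⁴ ÷ −2x² = 5x². Subtract (5x²)·D = −10x⁴ + 5x³ + 25x². Remainder: −6x³ + 7x² + 8x − 13.
Step 4: lead(−6x³ + 7x² + 8x − 13) ÷ lead(D) = −6x³ ÷ −2x² = 3x. Subtract (3x)·D = −6x³ + 3x² + 15x. Remainder: 4x² − 7x − 13.
Step 5: lead(4x² − 7x − 13) ÷ lead(D) = 4x² ÷ −2x² = −2. Subtract (−2)·D = 4x² − 2x − 10. Remainder: −5x − 3.

R(x) = −5x − 3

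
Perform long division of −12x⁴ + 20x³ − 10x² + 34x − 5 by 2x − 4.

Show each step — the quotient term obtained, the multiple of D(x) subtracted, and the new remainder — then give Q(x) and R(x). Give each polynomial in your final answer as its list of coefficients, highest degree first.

Step 1: lead(−12x⁴ + 20x³ − 10x² + 34x − 5) ÷ lead(D) = −12x⁴ ÷ 2x = −6x³. Subtract (−6x³)·D = −12x⁴ + 24x³. Remainder: −4x³ − 10x² + 34x − 5.
Step 2: lead(−4x³ − 10x² + 34x − 5) ÷ lead(D) = −4x³ ÷ 2x = −2x². Subtract (−2x²)·D = −4x³ + 8x². Remainder: −18x² + 34x − 5.
Step 3: lead(−18x² + 34x − 5) ÷ lead(D) = −18x² ÷ 2x = −9x. Subtract (−9x)·D = −18x² + 36x. Remainder: −2x − 5.
Step 4: lead(−2x − 5) ÷ lead(D) = −2x ÷ 2x = −1. Subtract (−1)·D = −2x + 4. Remainder: −9.

Q = [-6, -2, -9, -1]; R = [-9]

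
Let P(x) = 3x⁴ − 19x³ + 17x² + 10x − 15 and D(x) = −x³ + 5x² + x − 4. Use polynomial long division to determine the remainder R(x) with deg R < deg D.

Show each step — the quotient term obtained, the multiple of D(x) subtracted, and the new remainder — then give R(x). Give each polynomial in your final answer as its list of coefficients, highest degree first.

Step 1: lead(3x⁴ − 19x³ + 17x² + 10x − 15) ÷ lead(D) = 3x⁴ ÷ −x³ = −3x. Subtract (−3x)·D = 3x⁴ − 15x³ − 3x² + 12x. Remainder: −4x³ + 20x² − 2x − 15.
Step 2: lead(−4x³ + 20x² − 2x − 15) ÷ lead(D) = −4x³ ÷ −x³ = 4. Subtract (4)·D = −4x³ + 20x² + 4x − 16. Remainder: −6x + 1.

R = [-6, 1]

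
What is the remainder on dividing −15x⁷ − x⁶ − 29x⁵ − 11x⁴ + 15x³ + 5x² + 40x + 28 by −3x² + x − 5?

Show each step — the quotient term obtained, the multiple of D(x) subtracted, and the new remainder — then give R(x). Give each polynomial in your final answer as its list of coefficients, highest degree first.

R = [6, -2]

Step 1: lead(−15x⁷ − x⁶ − 29x⁵ − 11x⁴ + 15x³ + 5x² + 40x + 28) ÷ lead(D) = −15x⁷ ÷ −3x² = 5x⁵. Subtract (5x⁵)·D = −15x⁷ + 5x⁶ − 25x⁵. Remainder: −6x⁶ − 4x⁵ − 11x⁴ + 15x³ + 5x² + 40x + 28.
Step 2: lead(−6x⁶ − 4x⁵ − 11x⁴ + 15x³ + 5x² + 40x + 28) ÷ lead(D) = −6x⁶ ÷ −3x² = 2x⁴. Subtract (2x⁴)·D = −6x⁶ + 2x⁵ − 10x⁴. Remainder: −6x⁵ − x⁴ + 15x³ + 5x² + 40x + 28.
Step 3: lead(−6x⁵ − x⁴ + 15x³ + 5x² + 40x + 28) ÷ lead(D) = −6x⁵ ÷ −3x² = 2x³. Subtract (2x³)·D = −6x⁵ + 2x⁴ − 10x³. Remainder: −3x⁴ + 25x³ + 5x² + 40x + 28.
Step 4: lead(−3x⁴ + 25x³ + 5x² + 40x + 28) ÷ lead(D) = −3x⁴ ÷ −3x² = x². Subtract (x²)·D = −3x⁴ + x³ − 5x². Remainder: 24x³ + 10x² + 40x + 28.
Step 5: lead(24x³ + 10x² + 40x + 28) ÷ lead(D) = 24x³ ÷ −3x² = −8x. Subtract (−8x)·D = 24x³ − 8x² + 40x. Remainder: 18x² + 28.
Step 6: lead(18x² + 28) ÷ lead(D) = 18x² ÷ −3x² = −6. Subtract (−6)·D = 18x² − 6x + 30. Remainder: 6x − 2.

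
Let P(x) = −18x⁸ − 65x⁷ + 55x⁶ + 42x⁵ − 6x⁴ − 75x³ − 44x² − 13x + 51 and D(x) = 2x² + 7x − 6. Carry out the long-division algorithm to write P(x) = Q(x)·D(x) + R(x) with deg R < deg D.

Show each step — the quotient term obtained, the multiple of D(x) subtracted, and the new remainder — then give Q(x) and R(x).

Q(x) = −9x⁶ − x⁵ + 4x⁴ + 4x³ − 5x² − 8x − 9; R(x) = 2x − 3

Step 1: lead(−18x⁸ − 65x⁷ + 55x⁶ + 42x⁵ − 6x⁴ − 75x³ − 44x² − 13x + 51) ÷ lead(D) = −18x⁸ ÷ 2x² = −9x⁶. Subtract (−9x⁶)·D = −18x⁸ − 63x⁷ + 54x⁶. Remainder: −2x⁷ + x⁶ + 42x⁵ − 6x⁴ − 75x³ − 44x² − 13x + 51.
Step 2: lead(−2x⁷ + x⁶ + 42x⁵ − 6x⁴ − 75x³ − 44x² − 13x + 51) ÷ lead(D) = −2x⁷ ÷ 2x² = −x⁵. Subtract (−x⁵)·D = −2x⁷ − 7x⁶ + 6x⁵. Remainder: 8x⁶ + 36x⁵ − 6x⁴ − 75x³ − 44x² − 13x + 51.
Step 3: lead(8x⁶ + 36x⁵ − 6x⁴ − 75x³ − 44x² − 13x + 51) ÷ lead(D) = 8x⁶ ÷ 2x² = 4x⁴. Subtract (4x⁴)·D = 8x⁶ + 28x⁵ − 24x⁴. Remainder: 8x⁵ + 18x⁴ − 75x³ − 44x² − 13x + 51.
Step 4: lead(8x⁵ + 18x⁴ − 75x³ − 44x² − 13x + 51) ÷ lead(D) = 8x⁵ ÷ 2x² = 4x³. Subtract (4x³)·D = 8x⁵ + 28x⁴ − 24x³. Remainder: −10x⁴ − 51x³ − 44x² − 13x + 51.
Step 5: lead(−10x⁴ − 51x³ − 44x² − 13x + 51) ÷ lead(D) = −10x⁴ ÷ 2x² = −5x². Subtract (−5x²)·D = −10x⁴ − 35x³ + 30x². Remainder: −16x³ − 74x² − 13x + 51.
Step 6: lead(−16x³ − 74x² − 13x + 51) ÷ lead(D) = −16x³ ÷ 2x² = −8x. Subtract (−8x)·D = −16x³ − 56x² + 48x. Remainder: −18x² − 61x + 51.
Step 7: lead(−18x² − 61x + 51) ÷ lead(D) = −18x² ÷ 2x² = −9. Subtract (−9)·D = −18x² − 63x + 54. Remainder: 2x − 3.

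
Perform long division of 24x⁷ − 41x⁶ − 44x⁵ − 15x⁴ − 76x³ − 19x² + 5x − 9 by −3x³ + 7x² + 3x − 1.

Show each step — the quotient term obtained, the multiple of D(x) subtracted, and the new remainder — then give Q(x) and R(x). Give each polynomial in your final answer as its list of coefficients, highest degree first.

Step 1: lead(24x⁷ − 41x⁶ − 44x⁵ − 15x⁴ − 76x³ − 19x² + 5x − 9) ÷ lead(D) = 24x⁷ ÷ −3x³ = −8x⁴. Subtract (−8x⁴)·D = 24x⁷ − 56x⁶ − 24x⁵ + 8x⁴. Remainder: 15x⁶ − 20x⁵ − 23x⁴ − 76x³ − 19x² + 5x − 9.
Step 2: lead(15x⁶ − 20x⁵ − 23x⁴ − 76x³ − 19x² + 5x − 9) ÷ lead(D) = 15x⁶ ÷ −3x³ = −5x³. Subtract (−5x³)·D = 15x⁶ − 35x⁵ − 15x⁴ + 5x³. Remainder: 15x⁵ − 8x⁴ − 81x³ − 19x² + 5x − 9.
Step 3: lead(15x⁵ − 8x⁴ − 81x³ − 19x² + 5x − 9) ÷ lead(D) = 15x⁵ ÷ −3x³ = −5x². Subtract (−5x²)·D = 15x⁵ − 35x⁴ − 15x³ + 5x². Remainder: 27x⁴ − 66x³ − 24x² + 5x − 9.
Step 4: lead(27x⁴ − 66x³ − 24x² + 5x − 9) ÷ lead(D) = 27x⁴ ÷ −3x³ = −9x. Subtract (−9x)·D = 27x⁴ − 63x³ − 27x² + 9x. Remainder: −3x³ + 3x² − 4x − 9.
Step 5: lead(−3x³ + 3x² − 4x − 9) ÷ lead(D) = −3x³ ÷ −3x³ = 1. Subtract (1)·D = −3x³ + 7x² + 3x − 1. Remainder: −4x² − 7x − 8.

Q = [-8, -5, -5, -9, 1]; R = [-4, -7, -8]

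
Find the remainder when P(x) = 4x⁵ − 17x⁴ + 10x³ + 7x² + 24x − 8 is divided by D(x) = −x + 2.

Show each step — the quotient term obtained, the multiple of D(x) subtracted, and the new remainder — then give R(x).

Step 1: lead(4x⁵ − 17x⁴ + 10x³ + 7x² + 24x − 8) ÷ lead(D) = 4x⁵ ÷ −x = −4x⁴. Subtract (−4x⁴)·D = 4x⁵ − 8x⁴. Remainder: −9x⁴ + 10x³ + 7x² + 24x − 8.
Step 2: lead(−9x⁴ + 10x³ + 7x² + 24x − 8) ÷ lead(D) = −9x⁴ ÷ −x = 9x³. Subtract (9x³)·D = −9x⁴ + 18x³. Remainder: −8x³ + 7x² + 24x − 8.
Step 3: lead(−8x³ + 7x² + 24x − 8) ÷ lead(D) = −8x³ ÷ −x = 8x². Subtract (8x²)·D = −8x³ + 16x². Remainder: −9x² + 24x − 8.
Step 4: lead(−9x² + 24x − 8) ÷ lead(D) = −9x² ÷ −x = 9x. Subtract (9x)·D = −9x² + 18x. Remainder: 6x − 8.
Step 5: lead(6x − 8) ÷ lead(D) = 6x ÷ −x = −6. Subtract (−6)·D = 6x − 12. Remainder: 4.

R(x) = 4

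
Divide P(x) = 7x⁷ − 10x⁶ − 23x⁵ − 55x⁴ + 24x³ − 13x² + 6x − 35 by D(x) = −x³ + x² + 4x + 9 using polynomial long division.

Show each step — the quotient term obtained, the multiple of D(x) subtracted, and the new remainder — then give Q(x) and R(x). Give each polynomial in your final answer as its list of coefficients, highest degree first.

Q = [-7, 3, -2, 2, -3]; R = [-8]

Step 1: lead(7x⁷ − 10x⁶ − 23x⁵ − 55x⁴ + 24x³ − 13x² + 6x − 35) ÷ lead(D) = 7x⁷ ÷ −x³ = −7x⁴. Subtract (−7x⁴)·D = 7x⁷ − 7x⁶ − 28x⁵ − 63x⁴. Remainder: −3x⁶ + 5x⁵ + 8x⁴ + 24x³ − 13x² + 6x − 35.
Step 2: lead(−3x⁶ + 5x⁵ + 8x⁴ + 24x³ − 13x² + 6x − 35) ÷ lead(D) = −3x⁶ ÷ −x³ = 3x³. Subtract (3x³)·D = −3x⁶ + 3x⁵ + 12x⁴ + 27x³. Remainder: 2x⁵ − 4x⁴ − 3x³ − 13x² + 6x − 35.
Step 3: lead(2x⁵ − 4x⁴ − 3x³ − 13x² + 6x − 35) ÷ lead(D) = 2x⁵ ÷ −x³ = −2x². Subtract (−2x²)·D = 2x⁵ − 2x⁴ − 8x³ − 18x². Remainder: −2x⁴ + 5x³ + 5x² + 6x − 35.
Step 4: lead(−2x⁴ + 5x³ + 5x² + 6x − 35) ÷ lead(D) = −2x⁴ ÷ −x³ = 2x. Subtract (2x)·D = −2x⁴ + 2x³ + 8x² + 18x. Remainder: 3x³ − 3x² − 12x − 35.
Step 5: lead(3x³ − 3x² − 12x − 35) ÷ lead(D) = 3x³ ÷ −x³ = −3. Subtract (−3)·D = 3x³ − 3x² − 12x − 27. Remainder: −8.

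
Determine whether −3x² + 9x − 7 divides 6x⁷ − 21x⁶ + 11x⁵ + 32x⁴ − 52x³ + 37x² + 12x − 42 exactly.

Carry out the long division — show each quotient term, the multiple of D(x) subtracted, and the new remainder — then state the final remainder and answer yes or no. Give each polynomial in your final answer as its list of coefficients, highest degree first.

R = [2, -7], so D(x) is not a factor of P(x). no

Step 1: lead(6x⁷ − 21x⁶ + 11x⁵ + 32x⁴ − 52x³ + 37x² + 12x − 42) ÷ lead(D) = 6x⁷ ÷ −3x² = −2x⁵. Subtract (−2x⁵)·D = 6x⁷ − 18x⁶ + 14x⁵. Remainder: −3x⁶ − 3x⁵ + 32x⁴ − 52x³ + 37x² + 12x − 42.
Step 2: lead(−3x⁶ − 3x⁵ + 32x⁴ − 52x³ + 37x² + 12x − 42) ÷ lead(D) = −3x⁶ ÷ −3x² = x⁴. Subtract (x⁴)·D = −3x⁶ + 9x⁵ − 7x⁴. Remainder: −12x⁵ + 39x⁴ − 52x³ + 37x² + 12x − 42.
Step 3: lead(−12x⁵ + 39x⁴ − 52x³ + 37x² + 12x − 42) ÷ lead(D) = −12x⁵ ÷ −3x² = 4x³. Subtract (4x³)·D = −12x⁵ + 36x⁴ − 28x³. Remainder: 3x⁴ − 24x³ + 37x² + 12x − 42.
Step 4: lead(3x⁴ − 24x³ + 37x² + 12x − 42) ÷ lead(D) = 3x⁴ ÷ −3x² = −x². Subtract (−x²)·D = 3x⁴ − 9x³ + 7x². Remainder: −15x³ + 30x² + 12x − 42.
Step 5: lead(−15x³ + 30x² + 12x − 42) ÷ lead(D) = −15x³ ÷ −3x² = 5x. Subtract (5x)·D = −15x³ + 45x² − 35x. Remainder: −15x² + 47x − 42.
Step 6: lead(−15x² + 47x − 42) ÷ lead(D) = −15x² ÷ −3x² = 5. Subtract (5)·D = −15x² + 45x − 35. Remainder: 2x − 7.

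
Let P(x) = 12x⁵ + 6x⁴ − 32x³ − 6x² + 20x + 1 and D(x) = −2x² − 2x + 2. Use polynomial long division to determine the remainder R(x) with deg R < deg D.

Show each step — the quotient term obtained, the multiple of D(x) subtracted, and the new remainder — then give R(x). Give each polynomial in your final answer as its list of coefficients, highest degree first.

Step 1: lead(12x⁵ + 6x⁴ − 32x³ − 6x² + 20x + 1) ÷ lead(D) = 12x⁵ ÷ −2x² = −6x³. Subtract (−6x³)·D = 12x⁵ + 12x⁴ − 12x³. Remainder: −6x⁴ − 20x³ − 6x² + 20x + 1.
Step 2: lead(−6x⁴ − 20x³ − 6x² + 20x + 1) ÷ lead(D) = −6x⁴ ÷ −2x² = 3x². Subtract (3x²)·D = −6x⁴ − 6x³ + 6x². Remainder: −14x³ − 12x² + 20x + 1.
Step 3: lead(−14x³ − 12x² + 20x + 1) ÷ lead(D) = −14x³ ÷ −2x² = 7x. Subtract (7x)·D = −14x³ − 14x² + 14x. Remainder: 2x² + 6x + 1.
Step 4: lead(2x² + 6x + 1) ÷ lead(D) = 2x² ÷ −2x² = −1. Subtract (−1)·D = 2x² + 2x − 2. Remainder: 4x + 3.

R = [4, 3]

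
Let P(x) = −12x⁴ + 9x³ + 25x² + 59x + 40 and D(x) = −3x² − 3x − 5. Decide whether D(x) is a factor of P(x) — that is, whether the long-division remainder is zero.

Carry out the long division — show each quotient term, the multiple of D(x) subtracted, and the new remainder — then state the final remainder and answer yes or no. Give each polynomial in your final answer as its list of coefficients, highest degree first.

R = [0], so D(x) is a factor of P(x). yes

Step 1: lead(−12x⁴ + 9x³ + 25x² + 59x + 40) ÷ lead(D) = −12x⁴ ÷ −3x² = 4x². Subtract (4x²)·D = −12x⁴ − 12x³ − 20x². Remainder: 21x³ + 45x² + 59x + 40.
Step 2: lead(21x³ + 45x² + 59x + 40) ÷ lead(D) = 21x³ ÷ −3x² = −7x. Subtract (−7x)·D = 21x³ + 21x² + 35x. Remainder: 24x² + 24x + 40.
Step 3: lead(24x² + 24x + 40) ÷ lead(D) = 24x² ÷ −3x² = −8. Subtract (−8)·D = 24x² + 24x + 40. Remainder: 0.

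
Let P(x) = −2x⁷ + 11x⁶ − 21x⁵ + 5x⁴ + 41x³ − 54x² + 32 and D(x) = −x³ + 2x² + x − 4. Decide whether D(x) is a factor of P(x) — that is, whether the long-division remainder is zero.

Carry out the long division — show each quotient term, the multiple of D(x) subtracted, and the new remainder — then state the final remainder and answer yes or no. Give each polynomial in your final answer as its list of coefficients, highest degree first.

Step 1: lead(−2x⁷ + 11x⁶ − 21x⁵ + 5x⁴ + 41x³ − 54x² + 32) ÷ lead(D) = −2x⁷ ÷ −x³ = 2x⁴. Subtract (2x⁴)·D = −2x⁷ + 4x⁶ + 2x⁵ − 8x⁴. Remainder: 7x⁶ − 23x⁵ + 13x⁴ + 41x³ − 54x² + 32.
Step 2: lead(7x⁶ − 23x⁵ + 13x⁴ + 41x³ − 54x² + 32) ÷ lead(D) = 7x⁶ ÷ −x³ = −7x³. Subtract (−7x³)·D = 7x⁶ − 14x⁵ − 7x⁴ + 28x³. Remainder: −9x⁵ + 20x⁴ + 13x³ − 54x² + 32.
Step 3: lead(−9x⁵ + 20x⁴ + 13x³ − 54x² + 32) ÷ lead(D) = −9x⁵ ÷ −x³ = 9x². Subtract (9x²)·D = −9x⁵ + 18x⁴ + 9x³ − 36x². Remainder: 2x⁴ + 4x³ − 18x² + 32.
Step 4: lead(2x⁴ + 4x³ − 18x² + 32) ÷ lead(D) = 2x⁴ ÷ −x³ = −2x. Subtract (−2x)·D = 2x⁴ − 4x³ − 2x² + 8x. Remainder: 8x³ − 16x² − 8x + 32.
Step 5: lead(8x³ − 16x² − 8x + 32) ÷ lead(D) = 8x³ ÷ −x³ = −8. Subtract (−8)·D = 8x³ − 16x² − 8x + 32. Remainder: 0.

R = [0], so D(x) is a factor of P(x). yes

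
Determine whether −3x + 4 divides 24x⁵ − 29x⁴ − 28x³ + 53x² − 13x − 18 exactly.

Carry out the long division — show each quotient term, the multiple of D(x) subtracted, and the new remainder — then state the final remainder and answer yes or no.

Step 1: lead(24x⁵ − 29x⁴ − 28x³ + 53x² − 13x − 18) ÷ lead(D) = 24x⁵ ÷ −3x = −8x⁴. Subtract (−8x⁴)·D = 24x⁵ − 32x⁴. Remainder: 3x⁴ − 28x³ + 53x² − 13x − 18.
Step 2: lead(3x⁴ − 28x³ + 53x² − 13x − 18) ÷ lead(D) = 3x⁴ ÷ −3x = −x³. Subtract (−x³)·D = 3x⁴ − 4x³. Remainder: −24x³ + 53x² − 13x − 18.
Step 3: lead(−24x³ + 53x² − 13x − 18) ÷ lead(D) = −24x³ ÷ −3x = 8x². Subtract (8x²)·D = −24x³ + 32x². Remainder: 21x² − 13x − 18.
Step 4: lead(21x² − 13x − 18) ÷ lead(D) = 21x² ÷ −3x = −7x. Subtract (−7x)·D = 21x² − 28x. Remainder: 15x − 18.
Step 5: lead(15x − 18) ÷ lead(D) = 15x ÷ −3x = −5. Subtract (−5)·D = 15x − 20. Remainder: 2.

R(x) = 2, so D(x) is not a factor of P(x). no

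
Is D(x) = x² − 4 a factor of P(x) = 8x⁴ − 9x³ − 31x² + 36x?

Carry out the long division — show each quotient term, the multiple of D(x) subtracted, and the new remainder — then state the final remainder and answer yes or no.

R(x) = 4, so D(x) is not a factor of P(x). no

Step 1: lead(8x⁴ − 9x³ − 31x² + 36x) ÷ lead(D) = 8x⁴ ÷ x² = 8x². Subtract (8x²)·D = 8x⁴ − 32x². Remainder: −9x³ + x² + 36x.
Step 2: lead(−9x³ + x² + 36x) ÷ lead(D) = −9x³ ÷ x² = −9x. Subtract (−9x)·D = −9x³ + 36x. Remainder: x².
Step 3: lead(x²) ÷ lead(D) = x² ÷ x² = 1. Subtract (1)·D = x² − 4. Remainder: 4.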